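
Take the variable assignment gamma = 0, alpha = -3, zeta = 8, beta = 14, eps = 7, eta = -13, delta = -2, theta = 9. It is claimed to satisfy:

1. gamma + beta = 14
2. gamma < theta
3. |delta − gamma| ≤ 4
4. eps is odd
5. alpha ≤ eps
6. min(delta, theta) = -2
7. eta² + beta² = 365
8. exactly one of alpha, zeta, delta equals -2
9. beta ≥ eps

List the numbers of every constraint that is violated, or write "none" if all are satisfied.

1. gamma + beta = 0 + 14 = 14  yes
2. gamma = 0, theta = 9; 0 < 9  yes
3. |-2 − 0| = 2; 2 ≤ 4  yes
4. eps = 7 is odd  yes
5. alpha = -3, eps = 7; -3 ≤ 7  yes
6. min(-2, 9) = -2  yes
7. eta² + beta² = (-13)² + 14² = 169 + 196 = 365  yes
8. alpha=-3, zeta=8, delta=-2; 1 of them equals -2  yes
9. beta = 14, eps = 7; 14 ≥ 7  yes

None — every constraint holds.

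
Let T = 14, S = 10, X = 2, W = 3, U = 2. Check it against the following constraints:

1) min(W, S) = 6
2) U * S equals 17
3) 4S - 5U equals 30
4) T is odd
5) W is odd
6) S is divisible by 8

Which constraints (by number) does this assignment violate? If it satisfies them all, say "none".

No — constraints 1, 2, 4, 6 are not satisfied.

1) min(3, 10) = 3, not 6 — fails.
2) U * S = 2 * 10 = 20, not 17 — fails.
3) 4S - 5U = 4(10) - 5(2) = 30 — holds.
4) T = 14 is even — fails.
5) W = 3 is odd — holds.
6) 10 = 8*1 + 2, so 8 does not divide 10 — fails.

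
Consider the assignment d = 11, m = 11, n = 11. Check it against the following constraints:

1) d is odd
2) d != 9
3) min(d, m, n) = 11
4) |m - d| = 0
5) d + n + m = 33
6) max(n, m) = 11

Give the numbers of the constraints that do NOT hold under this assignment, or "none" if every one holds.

1) d = 11 is odd — holds.
2) d = 11, and 11 ≠ 9 — holds.
3) min(11, 11, 11) = 11 — holds.
4) |11 - 11| = 0 — holds.
5) d + n + m = 11 + 11 + 11 = 33 — holds.
6) max(11, 11) = 11 — holds.

No violations.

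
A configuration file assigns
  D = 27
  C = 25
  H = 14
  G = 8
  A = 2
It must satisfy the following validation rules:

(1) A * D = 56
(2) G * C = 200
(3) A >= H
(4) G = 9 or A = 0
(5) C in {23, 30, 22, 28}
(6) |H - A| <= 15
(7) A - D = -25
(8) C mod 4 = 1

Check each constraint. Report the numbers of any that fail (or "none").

(1) A * D = 2 * 27 = 54, not 56 — violated.
(2) G * C = 8 * 25 = 200 — satisfied.
(3) A = 2, H = 14; 2 < 14 (want ≥) — violated.
(4) G = 8 ≠ 9 and A = 2 ≠ 0; both disjuncts false — violated.
(5) C = 25 is not in {23, 30, 22, 28} — violated.
(6) |14 - 2| = 12; 12 ≤ 15 — satisfied.
(7) A - D = 2 - 27 = -25 — satisfied.
(8) 25 mod 4 = 1 — satisfied.

Constraints 1, 3, 4, and 5 are violated.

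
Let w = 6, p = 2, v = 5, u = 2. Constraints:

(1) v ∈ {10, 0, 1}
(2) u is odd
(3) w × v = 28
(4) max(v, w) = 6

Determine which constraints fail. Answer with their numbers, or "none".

Constraints 1, 2, 3 are violated.

(1) v = 5 is not in {10, 0, 1} — violated.
(2) u = 2 is even — violated.
(3) w × v = 6 × 5 = 30, not 28 — violated.
(4) max(5, 6) = 6 — OK.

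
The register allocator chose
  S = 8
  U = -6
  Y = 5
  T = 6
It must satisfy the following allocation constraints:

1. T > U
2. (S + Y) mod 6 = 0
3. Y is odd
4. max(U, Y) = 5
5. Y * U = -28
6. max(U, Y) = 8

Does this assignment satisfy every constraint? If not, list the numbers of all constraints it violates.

1. T = 6, U = -6; 6 > -6  yes
2. S + Y = 13; 13 mod 6 = 1, not 0  no
3. Y = 5 is odd  yes
4. max(-6, 5) = 5  yes
5. Y * U = 5 * (-6) = -30, not -28  no
6. max(-6, 5) = 5, not 8  no

Violated: 2, 5, 6.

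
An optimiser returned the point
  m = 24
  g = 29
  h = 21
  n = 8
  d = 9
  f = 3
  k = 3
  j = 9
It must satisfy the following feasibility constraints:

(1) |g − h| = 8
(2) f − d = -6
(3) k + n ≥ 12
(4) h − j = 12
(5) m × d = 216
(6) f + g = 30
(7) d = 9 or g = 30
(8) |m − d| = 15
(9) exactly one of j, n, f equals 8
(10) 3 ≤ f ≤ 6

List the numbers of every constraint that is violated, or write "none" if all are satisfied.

(1) |29 − 21| = 8 — OK.
(2) f − d = 3 − 9 = -6 — OK.
(3) k + n = 3 + 8 = 11; 11 < 12, bound 12 not met — violated.
(4) h − j = 21 − 9 = 12 — OK.
(5) m × d = 24 × 9 = 216 — OK.
(6) f + g = 3 + 29 = 32, not 30 — violated.
(7) d = 9 = 9 (first disjunct) — OK.
(8) |24 − 9| = 15 — OK.
(9) j=9, n=8, f=3; 1 of them equals 8 — OK.
(10) f = 3 lies in [3, 6] — OK.

The assignment fails constraints 3 and 6.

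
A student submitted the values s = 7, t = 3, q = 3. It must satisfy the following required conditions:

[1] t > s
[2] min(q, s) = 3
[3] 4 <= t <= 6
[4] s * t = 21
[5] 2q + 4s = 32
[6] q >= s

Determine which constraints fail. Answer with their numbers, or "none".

[1] t = 3, s = 7; 3 ≤ 7 (want >)  FAIL
[2] min(3, 7) = 3  OK
[3] t = 3 is outside [4, 6]  FAIL
[4] s * t = 7 * 3 = 21  OK
[5] 2q + 4s = 2(3) + 4(7) = 34, not 32  FAIL
[6] q = 3, s = 7; 3 < 7 (want ≥)  FAIL

The assignment fails constraints 1, 3, 5, and 6.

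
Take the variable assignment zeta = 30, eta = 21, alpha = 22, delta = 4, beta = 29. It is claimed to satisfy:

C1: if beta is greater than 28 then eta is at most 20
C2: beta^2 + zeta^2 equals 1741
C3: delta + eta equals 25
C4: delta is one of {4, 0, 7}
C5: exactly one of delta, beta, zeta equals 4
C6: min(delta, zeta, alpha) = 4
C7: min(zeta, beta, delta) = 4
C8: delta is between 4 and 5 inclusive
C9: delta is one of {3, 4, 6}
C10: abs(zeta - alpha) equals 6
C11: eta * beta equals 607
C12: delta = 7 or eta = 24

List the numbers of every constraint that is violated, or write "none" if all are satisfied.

C1: beta = 29 > 28, so we need eta ≤ 20; but eta = 21 > 20 — violated.
C2: beta^2 + zeta^2 = 29^2 + 30^2 = 841 + 900 = 1741 — OK.
C3: delta + eta = 4 + 21 = 25 — OK.
C4: delta = 4 is in {4, 0, 7} — OK.
C5: delta=4, beta=29, zeta=30; 1 of them equals 4 — OK.
C6: min(4, 30, 22) = 4 — OK.
C7: min(30, 29, 4) = 4 — OK.
C8: delta = 4 lies in [4, 5] — OK.
C9: delta = 4 is in {3, 4, 6} — OK.
C10: abs(30 - 22) = 8, not 6 — violated.
C11: eta * beta = 21 * 29 = 609, not 607 — violated.
C12: delta = 4 ≠ 7 and eta = 21 ≠ 24; both disjuncts false — violated.

The assignment fails constraints 1, 10, 11, and 12.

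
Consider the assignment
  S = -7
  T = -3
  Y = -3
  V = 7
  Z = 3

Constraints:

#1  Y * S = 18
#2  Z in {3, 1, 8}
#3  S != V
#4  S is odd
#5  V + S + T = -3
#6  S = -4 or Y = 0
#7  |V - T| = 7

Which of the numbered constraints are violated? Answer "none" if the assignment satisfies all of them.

The assignment fails constraints 1, 6, and 7.

#1 Y * S = -3 * (-7) = 21, not 18  fails
#2 Z = 3 is in {3, 1, 8}  holds
#3 S = -7, V = 7; distinct  holds
#4 S = -7 is odd  holds
#5 V + S + T = 7 + (-7) + (-3) = -3  holds
#6 S = -7 ≠ -4 and Y = -3 ≠ 0; both disjuncts false  fails
#7 |7 - (-3)| = 10, not 7  fails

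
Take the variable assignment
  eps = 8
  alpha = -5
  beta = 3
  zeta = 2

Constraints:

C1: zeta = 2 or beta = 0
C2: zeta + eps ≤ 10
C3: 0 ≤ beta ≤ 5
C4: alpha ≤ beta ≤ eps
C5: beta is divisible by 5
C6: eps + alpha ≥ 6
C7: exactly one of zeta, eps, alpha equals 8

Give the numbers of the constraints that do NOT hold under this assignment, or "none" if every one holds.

Constraints 5 and 6 are violated.

C1: zeta = 2 = 2 (first disjunct) — satisfied.
C2: zeta + eps = 2 + 8 = 10; 10 ≤ 10 — satisfied.
C3: beta = 3 lies in [0, 5] — satisfied.
C4: values -5 ≤ 3 ≤ 8 — satisfied.
C5: 3 = 5×0 + 3, so 5 does not divide 3 — violated.
C6: eps + alpha = 8 + (-5) = 3; 3 < 6, bound 6 not met — violated.
C7: zeta=2, eps=8, alpha=-5; 1 of them equals 8 — satisfied.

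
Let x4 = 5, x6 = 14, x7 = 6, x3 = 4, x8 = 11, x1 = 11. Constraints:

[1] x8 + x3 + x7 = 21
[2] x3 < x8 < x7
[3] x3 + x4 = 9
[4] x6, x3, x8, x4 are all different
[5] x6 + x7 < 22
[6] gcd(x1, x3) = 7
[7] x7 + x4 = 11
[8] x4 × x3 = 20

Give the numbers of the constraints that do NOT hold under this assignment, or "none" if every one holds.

Violated: 2, 6.

[1] x8 + x3 + x7 = 11 + 4 + 6 = 21 — OK.
[2] values 4, 11, 6; x8 = 11 is not < x7 = 6 — violated.
[3] x3 + x4 = 4 + 5 = 9 — OK.
[4] values 14, 4, 11, 5 are pairwise distinct — OK.
[5] x6 + x7 = 14 + 6 = 20; 20 < 22 — OK.
[6] gcd(11, 4) = 1, not 7 — violated.
[7] x7 + x4 = 6 + 5 = 11 — OK.
[8] x4 × x3 = 5 × 4 = 20 — OK.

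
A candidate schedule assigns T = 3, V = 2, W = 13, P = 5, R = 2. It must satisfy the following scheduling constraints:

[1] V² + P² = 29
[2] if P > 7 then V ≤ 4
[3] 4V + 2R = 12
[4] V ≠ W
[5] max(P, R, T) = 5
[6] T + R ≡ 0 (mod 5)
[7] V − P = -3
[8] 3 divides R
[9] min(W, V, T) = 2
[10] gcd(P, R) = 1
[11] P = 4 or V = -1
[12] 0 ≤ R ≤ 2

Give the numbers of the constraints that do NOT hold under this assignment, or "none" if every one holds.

[1] V² + P² = 2² + 5² = 4 + 25 = 29 — holds.
[2] P = 5, not > 7; antecedent false, conditional vacuously true — holds.
[3] 4V + 2R = 4(2) + 2(2) = 12 — holds.
[4] V = 2, W = 13; distinct — holds.
[5] max(5, 2, 3) = 5 — holds.
[6] T + R = 5; 5 mod 5 = 0 — holds.
[7] V − P = 2 − 5 = -3 — holds.
[8] 2 = 3×0 + 2, so 3 does not divide 2 — does not hold.
[9] min(13, 2, 3) = 2 — holds.
[10] gcd(5, 2) = 1 — holds.
[11] P = 5 ≠ 4 and V = 2 ≠ -1; both disjuncts false — does not hold.
[12] R = 2 lies in [0, 2] — holds.

Constraints 8, 11 are violated.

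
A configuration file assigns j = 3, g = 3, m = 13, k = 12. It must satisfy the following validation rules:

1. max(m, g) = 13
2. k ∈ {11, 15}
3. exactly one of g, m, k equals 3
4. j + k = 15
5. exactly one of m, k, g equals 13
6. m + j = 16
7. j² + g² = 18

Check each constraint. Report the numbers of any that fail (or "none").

1. max(13, 3) = 13 — holds.
2. k = 12 is not in {11, 15} — does not hold.
3. g=3, m=13, k=12; 1 of them equals 3 — holds.
4. j + k = 3 + 12 = 15 — holds.
5. m=13, k=12, g=3; 1 of them equals 13 — holds.
6. m + j = 13 + 3 = 16 — holds.
7. j² + g² = 3² + 3² = 9 + 9 = 18 — holds.

No — constraint 2 is not satisfied.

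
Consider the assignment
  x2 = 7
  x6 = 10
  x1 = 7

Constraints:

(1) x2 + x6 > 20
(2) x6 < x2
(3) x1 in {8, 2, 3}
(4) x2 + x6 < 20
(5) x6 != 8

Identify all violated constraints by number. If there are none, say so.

Constraints 1, 2, and 3 do not hold.

(1) x2 + x6 = 7 + 10 = 17; 17 ≤ 20, bound 20 not met  FAIL
(2) x6 = 10, x2 = 7; 10 ≥ 7 (want <)  FAIL
(3) x1 = 7 is not in {8, 2, 3}  FAIL
(4) x2 + x6 = 7 + 10 = 17; 17 < 20  OK
(5) x6 = 10, and 10 ≠ 8  OK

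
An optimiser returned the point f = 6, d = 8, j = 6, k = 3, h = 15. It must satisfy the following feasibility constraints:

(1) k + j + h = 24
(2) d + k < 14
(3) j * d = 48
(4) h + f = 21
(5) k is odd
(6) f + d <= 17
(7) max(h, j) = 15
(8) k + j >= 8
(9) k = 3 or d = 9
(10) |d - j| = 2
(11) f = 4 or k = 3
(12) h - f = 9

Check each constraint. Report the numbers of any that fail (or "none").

No violations.

(1) k + j + h = 3 + 6 + 15 = 24 — satisfied.
(2) d + k = 8 + 3 = 11; 11 < 14 — satisfied.
(3) j * d = 6 * 8 = 48 — satisfied.
(4) h + f = 15 + 6 = 21 — satisfied.
(5) k = 3 is odd — satisfied.
(6) f + d = 6 + 8 = 14; 14 ≤ 17 — satisfied.
(7) max(15, 6) = 15 — satisfied.
(8) k + j = 3 + 6 = 9; 9 ≥ 8 — satisfied.
(9) k = 3 = 3 (first disjunct) — satisfied.
(10) |8 - 6| = 2 — satisfied.
(11) f = 6 ≠ 4, but k = 3 = 3 (second disjunct) — satisfied.
(12) h - f = 15 - 6 = 9 — satisfied.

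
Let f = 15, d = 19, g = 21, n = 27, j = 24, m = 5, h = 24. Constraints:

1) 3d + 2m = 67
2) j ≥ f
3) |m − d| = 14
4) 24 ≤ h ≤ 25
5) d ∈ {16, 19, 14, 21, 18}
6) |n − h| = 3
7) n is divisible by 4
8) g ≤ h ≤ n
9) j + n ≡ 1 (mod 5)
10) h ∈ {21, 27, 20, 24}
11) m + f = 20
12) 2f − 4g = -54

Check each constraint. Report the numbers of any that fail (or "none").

1) 3d + 2m = 3(19) + 2(5) = 67  OK
2) j = 24, f = 15; 24 ≥ 15  OK
3) |5 − 19| = 14  OK
4) h = 24 lies in [24, 25]  OK
5) d = 19 is in {16, 19, 14, 21, 18}  OK
6) |27 − 24| = 3  OK
7) 27 = 4×6 + 3, so 4 does not divide 27  FAIL
8) values 21 ≤ 24 ≤ 27  OK
9) j + n = 51; 51 mod 5 = 1  OK
10) h = 24 is in {21, 27, 20, 24}  OK
11) m + f = 5 + 15 = 20  OK
12) 2f − 4g = 2(15) − 4(21) = -54  OK

No — constraint 7 is not satisfied.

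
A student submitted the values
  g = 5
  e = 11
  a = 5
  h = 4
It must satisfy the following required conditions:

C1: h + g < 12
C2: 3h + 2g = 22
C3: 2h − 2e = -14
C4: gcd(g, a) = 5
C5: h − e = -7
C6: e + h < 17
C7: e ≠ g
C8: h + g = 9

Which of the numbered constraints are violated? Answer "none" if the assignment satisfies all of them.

None — every constraint holds.

C1: h + g = 4 + 5 = 9; 9 < 12  ✓
C2: 3h + 2g = 3(4) + 2(5) = 22  ✓
C3: 2h − 2e = 2(4) − 2(11) = -14  ✓
C4: gcd(5, 5) = 5  ✓
C5: h − e = 4 − 11 = -7  ✓
C6: e + h = 11 + 4 = 15; 15 < 17  ✓
C7: e = 11, g = 5; distinct  ✓
C8: h + g = 4 + 5 = 9  ✓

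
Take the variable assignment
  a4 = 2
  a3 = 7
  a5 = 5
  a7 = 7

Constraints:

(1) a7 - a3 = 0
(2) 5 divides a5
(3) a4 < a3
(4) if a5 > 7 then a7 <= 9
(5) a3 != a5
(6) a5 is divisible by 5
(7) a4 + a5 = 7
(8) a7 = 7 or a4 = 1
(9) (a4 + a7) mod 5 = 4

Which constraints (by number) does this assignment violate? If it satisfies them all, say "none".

Yes — all constraints hold.

(1) a7 - a3 = 7 - 7 = 0  true
(2) 5 / 5 = 1, so 5 divides 5  true
(3) a4 = 2, a3 = 7; 2 < 7  true
(4) a5 = 5, not > 7; antecedent false, conditional vacuously true  true
(5) a3 = 7, a5 = 5; distinct  true
(6) 5 / 5 = 1, so 5 divides 5  true
(7) a4 + a5 = 2 + 5 = 7  true
(8) a7 = 7 = 7 (first disjunct)  true
(9) a4 + a7 = 9; 9 mod 5 = 4  true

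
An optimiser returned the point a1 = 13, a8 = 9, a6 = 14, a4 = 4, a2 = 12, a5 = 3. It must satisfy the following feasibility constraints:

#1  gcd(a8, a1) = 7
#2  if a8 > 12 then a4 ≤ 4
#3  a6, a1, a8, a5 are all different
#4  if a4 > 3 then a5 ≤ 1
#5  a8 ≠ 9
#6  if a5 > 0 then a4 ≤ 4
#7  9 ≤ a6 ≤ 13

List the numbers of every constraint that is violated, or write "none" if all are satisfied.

#1 gcd(9, 13) = 1, not 7 — violated.
#2 a8 = 9, not > 12; antecedent false, conditional vacuously true — OK.
#3 values 14, 13, 9, 3 are pairwise distinct — OK.
#4 a4 = 4 > 3, so we need a5 ≤ 1; but a5 = 3 > 1 — violated.
#5 a8 = 9, but 9 is required to differ — violated.
#6 a5 = 3 > 0, so we need a4 ≤ 4; a4 = 4 ≤ 4 — OK.
#7 a6 = 14 is outside [9, 13] — violated.

Constraints 1, 4, 5, and 7 are violated.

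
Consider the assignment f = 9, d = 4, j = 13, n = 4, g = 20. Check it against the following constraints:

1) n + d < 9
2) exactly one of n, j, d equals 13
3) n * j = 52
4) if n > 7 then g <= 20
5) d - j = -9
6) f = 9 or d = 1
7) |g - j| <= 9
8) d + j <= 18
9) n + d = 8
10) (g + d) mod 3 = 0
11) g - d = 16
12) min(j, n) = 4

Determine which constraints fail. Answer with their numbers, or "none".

Yes — all constraints hold.

1) n + d = 4 + 4 = 8; 8 < 9 — OK.
2) n=4, j=13, d=4; 1 of them equals 13 — OK.
3) n * j = 4 * 13 = 52 — OK.
4) n = 4, not > 7; antecedent false, conditional vacuously true — OK.
5) d - j = 4 - 13 = -9 — OK.
6) f = 9 = 9 (first disjunct) — OK.
7) |20 - 13| = 7; 7 ≤ 9 — OK.
8) d + j = 4 + 13 = 17; 17 ≤ 18 — OK.
9) n + d = 4 + 4 = 8 — OK.
10) g + d = 24; 24 mod 3 = 0 — OK.
11) g - d = 20 - 4 = 16 — OK.
12) min(13, 4) = 4 — OK.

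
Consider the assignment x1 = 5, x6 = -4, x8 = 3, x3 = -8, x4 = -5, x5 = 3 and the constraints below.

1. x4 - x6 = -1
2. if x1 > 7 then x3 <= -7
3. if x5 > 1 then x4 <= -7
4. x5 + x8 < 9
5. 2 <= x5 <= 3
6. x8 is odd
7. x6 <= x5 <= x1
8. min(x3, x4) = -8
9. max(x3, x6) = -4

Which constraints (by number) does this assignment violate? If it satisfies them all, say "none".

1. x4 - x6 = -5 - (-4) = -1 — holds.
2. x1 = 5, not > 7; antecedent false, conditional vacuously true — holds.
3. x5 = 3 > 1, so we need x4 ≤ -7; but x4 = -5 > -7 — fails.
4. x5 + x8 = 3 + 3 = 6; 6 < 9 — holds.
5. x5 = 3 lies in [2, 3] — holds.
6. x8 = 3 is odd — holds.
7. values -4 <= 3 <= 5 — holds.
8. min(-8, -5) = -8 — holds.
9. max(-8, -4) = -4 — holds.

Constraint 3 does not hold.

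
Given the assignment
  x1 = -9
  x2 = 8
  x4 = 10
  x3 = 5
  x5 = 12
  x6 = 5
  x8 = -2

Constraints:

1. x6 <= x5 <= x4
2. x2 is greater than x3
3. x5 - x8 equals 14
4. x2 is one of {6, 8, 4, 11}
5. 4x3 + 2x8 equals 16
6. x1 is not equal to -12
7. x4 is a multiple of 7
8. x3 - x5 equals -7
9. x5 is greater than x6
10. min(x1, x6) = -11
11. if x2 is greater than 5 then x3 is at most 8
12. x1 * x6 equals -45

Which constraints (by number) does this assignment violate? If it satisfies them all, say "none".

1. values 5, 12, 10; x5 = 12 is not <= x4 = 10 — violated.
2. x2 = 8, x3 = 5; 8 > 5 — satisfied.
3. x5 - x8 = 12 - (-2) = 14 — satisfied.
4. x2 = 8 is in {6, 8, 4, 11} — satisfied.
5. 4x3 + 2x8 = 4(5) + 2(-2) = 16 — satisfied.
6. x1 = -9, and -9 ≠ -12 — satisfied.
7. 10 = 7*1 + 3, so 7 does not divide 10 — violated.
8. x3 - x5 = 5 - 12 = -7 — satisfied.
9. x5 = 12, x6 = 5; 12 > 5 — satisfied.
10. min(-9, 5) = -9, not -11 — violated.
11. x2 = 8 > 5, so we need x3 ≤ 8; x3 = 5 ≤ 8 — satisfied.
12. x1 * x6 = -9 * 5 = -45 — satisfied.

The assignment fails constraints 1, 7, 10.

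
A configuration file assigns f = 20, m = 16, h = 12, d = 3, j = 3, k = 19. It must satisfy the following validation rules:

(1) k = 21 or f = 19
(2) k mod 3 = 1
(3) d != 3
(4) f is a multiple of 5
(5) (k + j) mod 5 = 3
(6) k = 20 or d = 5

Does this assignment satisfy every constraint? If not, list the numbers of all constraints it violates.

(1) k = 19 ≠ 21 and f = 20 ≠ 19; both disjuncts false — does not hold.
(2) 19 mod 3 = 1 — holds.
(3) d = 3, but 3 is required to differ — does not hold.
(4) 20 / 5 = 4, so 5 divides 20 — holds.
(5) k + j = 22; 22 mod 5 = 2, not 3 — does not hold.
(6) k = 19 ≠ 20 and d = 3 ≠ 5; both disjuncts false — does not hold.

Constraints 1, 3, 5, 6 are violated.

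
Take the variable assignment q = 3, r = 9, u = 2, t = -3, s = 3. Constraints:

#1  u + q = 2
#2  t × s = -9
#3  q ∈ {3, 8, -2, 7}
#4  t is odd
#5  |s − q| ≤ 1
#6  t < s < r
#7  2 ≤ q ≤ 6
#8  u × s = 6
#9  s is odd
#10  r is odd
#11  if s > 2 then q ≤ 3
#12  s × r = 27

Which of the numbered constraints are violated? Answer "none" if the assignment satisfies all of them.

#1 u + q = 2 + 3 = 5, not 2 — does not hold.
#2 t × s = -3 × 3 = -9 — holds.
#3 q = 3 is in {3, 8, -2, 7} — holds.
#4 t = -3 is odd — holds.
#5 |3 − 3| = 0; 0 ≤ 1 — holds.
#6 values -3 < 3 < 9 — holds.
#7 q = 3 lies in [2, 6] — holds.
#8 u × s = 2 × 3 = 6 — holds.
#9 s = 3 is odd — holds.
#10 r = 9 is odd — holds.
#11 s = 3 > 2, so we need q ≤ 3; q = 3 ≤ 3 — holds.
#12 s × r = 3 × 9 = 27 — holds.

The assignment fails constraint 1.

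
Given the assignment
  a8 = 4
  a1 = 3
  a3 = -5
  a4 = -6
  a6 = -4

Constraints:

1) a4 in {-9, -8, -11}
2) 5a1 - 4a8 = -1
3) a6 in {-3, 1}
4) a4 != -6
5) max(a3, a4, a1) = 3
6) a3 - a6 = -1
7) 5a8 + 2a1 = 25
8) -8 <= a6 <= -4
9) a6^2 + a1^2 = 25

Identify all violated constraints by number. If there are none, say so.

Constraints 1, 3, 4, and 7 do not hold.

1) a4 = -6 is not in {-9, -8, -11}  false
2) 5a1 - 4a8 = 5(3) - 4(4) = -1  true
3) a6 = -4 is not in {-3, 1}  false
4) a4 = -6, but -6 is required to differ  false
5) max(-5, -6, 3) = 3  true
6) a3 - a6 = -5 - (-4) = -1  true
7) 5a8 + 2a1 = 5(4) + 2(3) = 26, not 25  false
8) a6 = -4 lies in [-8, -4]  true
9) a6^2 + a1^2 = (-4)^2 + 3^2 = 16 + 9 = 25  true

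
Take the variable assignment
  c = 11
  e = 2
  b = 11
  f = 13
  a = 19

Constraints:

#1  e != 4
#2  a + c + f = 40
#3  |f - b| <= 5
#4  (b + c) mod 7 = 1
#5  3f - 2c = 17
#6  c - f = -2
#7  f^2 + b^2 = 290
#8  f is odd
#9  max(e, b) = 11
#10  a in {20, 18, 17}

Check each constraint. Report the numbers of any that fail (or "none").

Violated: 2, 10.

#1 e = 2, and 2 ≠ 4  ✓
#2 a + c + f = 19 + 11 + 13 = 43, not 40  ✗
#3 |13 - 11| = 2; 2 ≤ 5  ✓
#4 b + c = 22; 22 mod 7 = 1  ✓
#5 3f - 2c = 3(13) - 2(11) = 17  ✓
#6 c - f = 11 - 13 = -2  ✓
#7 f^2 + b^2 = 13^2 + 11^2 = 169 + 121 = 290  ✓
#8 f = 13 is odd  ✓
#9 max(2, 11) = 11  ✓
#10 a = 19 is not in {20, 18, 17}  ✗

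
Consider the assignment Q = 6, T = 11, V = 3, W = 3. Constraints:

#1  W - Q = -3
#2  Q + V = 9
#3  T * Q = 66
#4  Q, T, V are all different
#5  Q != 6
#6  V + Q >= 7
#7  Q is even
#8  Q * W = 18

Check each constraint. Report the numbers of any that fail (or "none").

#1 W - Q = 3 - 6 = -3 — holds.
#2 Q + V = 6 + 3 = 9 — holds.
#3 T * Q = 11 * 6 = 66 — holds.
#4 values 6, 11, 3 are pairwise distinct — holds.
#5 Q = 6, but 6 is required to differ — does not hold.
#6 V + Q = 3 + 6 = 9; 9 ≥ 7 — holds.
#7 Q = 6 is even — holds.
#8 Q * W = 6 * 3 = 18 — holds.

Constraint 5 does not hold.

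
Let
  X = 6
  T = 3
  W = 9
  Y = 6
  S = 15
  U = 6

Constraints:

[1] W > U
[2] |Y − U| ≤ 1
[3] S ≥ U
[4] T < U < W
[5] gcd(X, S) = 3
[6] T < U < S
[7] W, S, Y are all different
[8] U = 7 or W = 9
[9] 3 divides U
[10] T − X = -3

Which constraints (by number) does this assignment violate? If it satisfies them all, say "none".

[1] W = 9, U = 6; 9 > 6  yes
[2] |6 − 6| = 0; 0 ≤ 1  yes
[3] S = 15, U = 6; 15 ≥ 6  yes
[4] values 3 < 6 < 9  yes
[5] gcd(6, 15) = 3  yes
[6] values 3 < 6 < 15  yes
[7] values 9, 15, 6 are pairwise distinct  yes
[8] U = 6 ≠ 7, but W = 9 = 9 (second disjunct)  yes
[9] 6 / 3 = 2, so 3 divides 6  yes
[10] T − X = 3 − 6 = -3  yes

No violations.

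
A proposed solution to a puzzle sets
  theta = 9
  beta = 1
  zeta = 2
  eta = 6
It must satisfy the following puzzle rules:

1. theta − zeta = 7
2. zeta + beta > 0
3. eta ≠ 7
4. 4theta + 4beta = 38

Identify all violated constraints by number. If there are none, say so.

1. theta − zeta = 9 − 2 = 7 — holds.
2. zeta + beta = 2 + 1 = 3; 3 > 0 — holds.
3. eta = 6, and 6 ≠ 7 — holds.
4. 4theta + 4beta = 4(9) + 4(1) = 40, not 38 — does not hold.

Constraint 4 does not hold.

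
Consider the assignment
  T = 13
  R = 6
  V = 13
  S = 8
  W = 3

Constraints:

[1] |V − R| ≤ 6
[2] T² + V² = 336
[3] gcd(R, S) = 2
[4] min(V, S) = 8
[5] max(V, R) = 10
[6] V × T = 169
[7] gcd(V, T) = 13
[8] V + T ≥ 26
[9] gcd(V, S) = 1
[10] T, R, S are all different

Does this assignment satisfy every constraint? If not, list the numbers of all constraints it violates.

[1] |13 − 6| = 7; 7 > 6, exceeds bound 6 — does not hold.
[2] T² + V² = 13² + 13² = 169 + 169 = 338, not 336 — does not hold.
[3] gcd(6, 8) = 2 — holds.
[4] min(13, 8) = 8 — holds.
[5] max(13, 6) = 13, not 10 — does not hold.
[6] V × T = 13 × 13 = 169 — holds.
[7] gcd(13, 13) = 13 — holds.
[8] V + T = 13 + 13 = 26; 26 ≥ 26 — holds.
[9] gcd(13, 8) = 1 — holds.
[10] values 13, 6, 8 are pairwise distinct — holds.

No — constraints 1, 2, 5 are not satisfied.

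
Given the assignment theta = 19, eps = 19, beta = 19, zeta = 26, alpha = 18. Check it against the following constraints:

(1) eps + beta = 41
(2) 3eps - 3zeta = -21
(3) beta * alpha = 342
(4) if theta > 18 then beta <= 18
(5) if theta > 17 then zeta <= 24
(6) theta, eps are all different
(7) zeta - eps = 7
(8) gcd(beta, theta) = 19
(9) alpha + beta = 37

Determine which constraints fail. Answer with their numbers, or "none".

(1) eps + beta = 19 + 19 = 38, not 41  FAIL
(2) 3eps - 3zeta = 3(19) - 3(26) = -21  OK
(3) beta * alpha = 19 * 18 = 342  OK
(4) theta = 19 > 18, so we need beta ≤ 18; but beta = 19 > 18  FAIL
(5) theta = 19 > 17, so we need zeta ≤ 24; but zeta = 26 > 24  FAIL
(6) theta = eps = 19, not all different  FAIL
(7) zeta - eps = 26 - 19 = 7  OK
(8) gcd(19, 19) = 19  OK
(9) alpha + beta = 18 + 19 = 37  OK

Constraints 1, 4, 5, and 6 do not hold.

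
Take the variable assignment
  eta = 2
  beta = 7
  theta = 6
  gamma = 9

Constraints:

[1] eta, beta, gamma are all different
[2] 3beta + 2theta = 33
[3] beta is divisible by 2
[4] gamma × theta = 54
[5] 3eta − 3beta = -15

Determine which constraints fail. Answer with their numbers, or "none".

[1] values 2, 7, 9 are pairwise distinct — satisfied.
[2] 3beta + 2theta = 3(7) + 2(6) = 33 — satisfied.
[3] 7 = 2×3 + 1, so 2 does not divide 7 — violated.
[4] gamma × theta = 9 × 6 = 54 — satisfied.
[5] 3eta − 3beta = 3(2) − 3(7) = -15 — satisfied.

Violated: 3.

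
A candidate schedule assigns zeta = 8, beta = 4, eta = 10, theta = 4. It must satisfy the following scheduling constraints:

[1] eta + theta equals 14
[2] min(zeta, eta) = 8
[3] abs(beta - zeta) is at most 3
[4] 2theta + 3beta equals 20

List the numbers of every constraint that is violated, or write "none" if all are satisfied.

[1] eta + theta = 10 + 4 = 14 — holds.
[2] min(8, 10) = 8 — holds.
[3] abs(4 - 8) = 4; 4 > 3, exceeds bound 3 — does not hold.
[4] 2theta + 3beta = 2(4) + 3(4) = 20 — holds.

Violated: 3.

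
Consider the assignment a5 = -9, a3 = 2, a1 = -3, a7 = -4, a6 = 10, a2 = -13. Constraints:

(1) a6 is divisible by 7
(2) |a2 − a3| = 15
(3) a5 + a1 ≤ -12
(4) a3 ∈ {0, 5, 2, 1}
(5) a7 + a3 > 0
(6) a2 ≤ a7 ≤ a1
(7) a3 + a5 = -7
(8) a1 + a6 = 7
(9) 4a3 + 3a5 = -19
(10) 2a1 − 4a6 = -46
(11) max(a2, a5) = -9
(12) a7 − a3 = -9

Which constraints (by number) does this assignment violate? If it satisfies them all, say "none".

(1) 10 = 7×1 + 3, so 7 does not divide 10  FAIL
(2) |-13 − 2| = 15  OK
(3) a5 + a1 = -9 + (-3) = -12; -12 ≤ -12  OK
(4) a3 = 2 is in {0, 5, 2, 1}  OK
(5) a7 + a3 = -4 + 2 = -2; -2 ≤ 0, bound 0 not met  FAIL
(6) values -13 ≤ -4 ≤ -3  OK
(7) a3 + a5 = 2 + (-9) = -7  OK
(8) a1 + a6 = -3 + 10 = 7  OK
(9) 4a3 + 3a5 = 4(2) + 3(-9) = -19  OK
(10) 2a1 − 4a6 = 2(-3) − 4(10) = -46  OK
(11) max(-13, -9) = -9  OK
(12) a7 − a3 = -4 − 2 = -6, not -9  FAIL

Violated: 1, 5, and 12.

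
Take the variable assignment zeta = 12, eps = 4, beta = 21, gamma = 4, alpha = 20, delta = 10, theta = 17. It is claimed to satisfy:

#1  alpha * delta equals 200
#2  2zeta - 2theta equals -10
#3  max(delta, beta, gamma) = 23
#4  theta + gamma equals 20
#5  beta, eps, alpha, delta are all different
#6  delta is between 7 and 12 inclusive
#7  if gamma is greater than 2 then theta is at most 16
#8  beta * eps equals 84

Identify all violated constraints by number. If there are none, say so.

Constraints 3, 4, 7 are violated.

#1 alpha * delta = 20 * 10 = 200 — satisfied.
#2 2zeta - 2theta = 2(12) - 2(17) = -10 — satisfied.
#3 max(10, 21, 4) = 21, not 23 — violated.
#4 theta + gamma = 17 + 4 = 21, not 20 — violated.
#5 values 21, 4, 20, 10 are pairwise distinct — satisfied.
#6 delta = 10 lies in [7, 12] — satisfied.
#7 gamma = 4 > 2, so we need theta ≤ 16; but theta = 17 > 16 — violated.
#8 beta * eps = 21 * 4 = 84 — satisfied.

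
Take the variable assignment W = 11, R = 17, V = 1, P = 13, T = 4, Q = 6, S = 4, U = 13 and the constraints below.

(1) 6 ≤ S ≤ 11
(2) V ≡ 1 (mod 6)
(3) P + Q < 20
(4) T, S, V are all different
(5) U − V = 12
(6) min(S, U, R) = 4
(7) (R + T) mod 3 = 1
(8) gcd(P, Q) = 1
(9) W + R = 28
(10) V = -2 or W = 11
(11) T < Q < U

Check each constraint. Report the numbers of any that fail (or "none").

(1) S = 4 is outside [6, 11]  ✗
(2) 1 mod 6 = 1  ✓
(3) P + Q = 13 + 6 = 19; 19 < 20  ✓
(4) T = S = 4, not all different  ✗
(5) U − V = 13 − 1 = 12  ✓
(6) min(4, 13, 17) = 4  ✓
(7) R + T = 21; 21 mod 3 = 0, not 1  ✗
(8) gcd(13, 6) = 1  ✓
(9) W + R = 11 + 17 = 28  ✓
(10) V = 1 ≠ -2, but W = 11 = 11 (second disjunct)  ✓
(11) values 4 < 6 < 13  ✓

Constraints 1, 4, 7 are violated.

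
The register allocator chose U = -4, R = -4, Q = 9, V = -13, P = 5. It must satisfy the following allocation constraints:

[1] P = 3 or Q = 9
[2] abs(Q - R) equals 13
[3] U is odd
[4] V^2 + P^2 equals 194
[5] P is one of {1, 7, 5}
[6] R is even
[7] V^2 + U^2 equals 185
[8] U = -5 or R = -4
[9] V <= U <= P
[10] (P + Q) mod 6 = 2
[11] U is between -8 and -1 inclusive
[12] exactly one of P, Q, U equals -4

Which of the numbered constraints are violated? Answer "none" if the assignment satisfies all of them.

[1] P = 5 ≠ 3, but Q = 9 = 9 (second disjunct) — satisfied.
[2] abs(9 - (-4)) = 13 — satisfied.
[3] U = -4 is even — violated.
[4] V^2 + P^2 = (-13)^2 + 5^2 = 169 + 25 = 194 — satisfied.
[5] P = 5 is in {1, 7, 5} — satisfied.
[6] R = -4 is even — satisfied.
[7] V^2 + U^2 = (-13)^2 + (-4)^2 = 169 + 16 = 185 — satisfied.
[8] U = -4 ≠ -5, but R = -4 = -4 (second disjunct) — satisfied.
[9] values -13 <= -4 <= 5 — satisfied.
[10] P + Q = 14; 14 mod 6 = 2 — satisfied.
[11] U = -4 lies in [-8, -1] — satisfied.
[12] P=5, Q=9, U=-4; 1 of them equals -4 — satisfied.

Constraint 3 is violated.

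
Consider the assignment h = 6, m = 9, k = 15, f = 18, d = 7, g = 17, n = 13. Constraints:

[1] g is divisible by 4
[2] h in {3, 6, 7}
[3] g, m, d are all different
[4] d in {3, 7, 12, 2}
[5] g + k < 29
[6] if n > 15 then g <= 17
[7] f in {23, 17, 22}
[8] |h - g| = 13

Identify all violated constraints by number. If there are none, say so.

The assignment fails constraints 1, 5, 7, and 8.

[1] 17 = 4*4 + 1, so 4 does not divide 17  ✗
[2] h = 6 is in {3, 6, 7}  ✓
[3] values 17, 9, 7 are pairwise distinct  ✓
[4] d = 7 is in {3, 7, 12, 2}  ✓
[5] g + k = 17 + 15 = 32; 32 ≥ 29, bound 29 not met  ✗
[6] n = 13, not > 15; antecedent false, conditional vacuously true  ✓
[7] f = 18 is not in {23, 17, 22}  ✗
[8] |6 - 17| = 11, not 13  ✗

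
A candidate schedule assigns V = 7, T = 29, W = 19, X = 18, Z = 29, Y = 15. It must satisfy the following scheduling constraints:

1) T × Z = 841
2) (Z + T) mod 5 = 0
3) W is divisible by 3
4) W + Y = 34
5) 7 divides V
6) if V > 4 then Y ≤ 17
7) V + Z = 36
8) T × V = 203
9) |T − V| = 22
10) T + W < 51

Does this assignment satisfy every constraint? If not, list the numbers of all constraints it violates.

1) T × Z = 29 × 29 = 841 — holds.
2) Z + T = 58; 58 mod 5 = 3, not 0 — fails.
3) 19 = 3×6 + 1, so 3 does not divide 19 — fails.
4) W + Y = 19 + 15 = 34 — holds.
5) 7 / 7 = 1, so 7 divides 7 — holds.
6) V = 7 > 4, so we need Y ≤ 17; Y = 15 ≤ 17 — holds.
7) V + Z = 7 + 29 = 36 — holds.
8) T × V = 29 × 7 = 203 — holds.
9) |29 − 7| = 22 — holds.
10) T + W = 29 + 19 = 48; 48 < 51 — holds.

Violated: 2, 3.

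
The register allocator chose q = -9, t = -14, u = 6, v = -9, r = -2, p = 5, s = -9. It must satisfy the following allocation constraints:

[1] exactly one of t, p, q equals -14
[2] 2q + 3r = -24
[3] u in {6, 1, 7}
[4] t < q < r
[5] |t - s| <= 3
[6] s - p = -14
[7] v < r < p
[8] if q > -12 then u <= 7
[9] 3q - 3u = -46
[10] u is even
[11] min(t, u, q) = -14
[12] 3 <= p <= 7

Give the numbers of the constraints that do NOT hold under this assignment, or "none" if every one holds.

No — constraints 5 and 9 are not satisfied.

[1] t=-14, p=5, q=-9; 1 of them equals -14  holds
[2] 2q + 3r = 2(-9) + 3(-2) = -24  holds
[3] u = 6 is in {6, 1, 7}  holds
[4] values -14 < -9 < -2  holds
[5] |-14 - (-9)| = 5; 5 > 3, exceeds bound 3  fails
[6] s - p = -9 - 5 = -14  holds
[7] values -9 < -2 < 5  holds
[8] q = -9 > -12, so we need u ≤ 7; u = 6 ≤ 7  holds
[9] 3q - 3u = 3(-9) - 3(6) = -45, not -46  fails
[10] u = 6 is even  holds
[11] min(-14, 6, -9) = -14  holds
[12] p = 5 lies in [3, 7]  holds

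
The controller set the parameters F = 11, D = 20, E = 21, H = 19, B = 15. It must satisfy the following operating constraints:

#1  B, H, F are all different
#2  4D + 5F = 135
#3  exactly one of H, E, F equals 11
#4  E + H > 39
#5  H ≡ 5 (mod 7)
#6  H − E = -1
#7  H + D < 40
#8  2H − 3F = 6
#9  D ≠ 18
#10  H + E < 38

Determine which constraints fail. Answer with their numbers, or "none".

#1 values 15, 19, 11 are pairwise distinct  ✓
#2 4D + 5F = 4(20) + 5(11) = 135  ✓
#3 H=19, E=21, F=11; 1 of them equals 11  ✓
#4 E + H = 21 + 19 = 40; 40 > 39  ✓
#5 19 mod 7 = 5  ✓
#6 H − E = 19 − 21 = -2, not -1  ✗
#7 H + D = 19 + 20 = 39; 39 < 40  ✓
#8 2H − 3F = 2(19) − 3(11) = 5, not 6  ✗
#9 D = 20, and 20 ≠ 18  ✓
#10 H + E = 19 + 21 = 40; 40 ≥ 38, bound 38 not met  ✗

No — constraints 6, 8, 10 are not satisfied.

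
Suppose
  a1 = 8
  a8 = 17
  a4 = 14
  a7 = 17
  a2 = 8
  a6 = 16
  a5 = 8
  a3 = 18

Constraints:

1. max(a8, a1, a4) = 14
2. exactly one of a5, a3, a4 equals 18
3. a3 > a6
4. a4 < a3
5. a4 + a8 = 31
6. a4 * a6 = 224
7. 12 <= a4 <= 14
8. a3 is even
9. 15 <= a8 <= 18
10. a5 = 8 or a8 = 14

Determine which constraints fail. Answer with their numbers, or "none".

1. max(17, 8, 14) = 17, not 14  fails
2. a5=8, a3=18, a4=14; 1 of them equals 18  holds
3. a3 = 18, a6 = 16; 18 > 16  holds
4. a4 = 14, a3 = 18; 14 < 18  holds
5. a4 + a8 = 14 + 17 = 31  holds
6. a4 * a6 = 14 * 16 = 224  holds
7. a4 = 14 lies in [12, 14]  holds
8. a3 = 18 is even  holds
9. a8 = 17 lies in [15, 18]  holds
10. a5 = 8 = 8 (first disjunct)  holds

Constraint 1 does not hold.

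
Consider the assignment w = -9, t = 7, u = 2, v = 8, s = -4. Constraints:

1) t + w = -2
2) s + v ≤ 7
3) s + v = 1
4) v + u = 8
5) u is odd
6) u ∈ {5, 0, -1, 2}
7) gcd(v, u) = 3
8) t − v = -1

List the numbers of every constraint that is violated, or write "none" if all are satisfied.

1) t + w = 7 + (-9) = -2  ✓
2) s + v = -4 + 8 = 4; 4 ≤ 7  ✓
3) s + v = -4 + 8 = 4, not 1  ✗
4) v + u = 8 + 2 = 10, not 8  ✗
5) u = 2 is even  ✗
6) u = 2 is in {5, 0, -1, 2}  ✓
7) gcd(8, 2) = 2, not 3  ✗
8) t − v = 7 − 8 = -1  ✓

Constraints 3, 4, 5, and 7 do not hold.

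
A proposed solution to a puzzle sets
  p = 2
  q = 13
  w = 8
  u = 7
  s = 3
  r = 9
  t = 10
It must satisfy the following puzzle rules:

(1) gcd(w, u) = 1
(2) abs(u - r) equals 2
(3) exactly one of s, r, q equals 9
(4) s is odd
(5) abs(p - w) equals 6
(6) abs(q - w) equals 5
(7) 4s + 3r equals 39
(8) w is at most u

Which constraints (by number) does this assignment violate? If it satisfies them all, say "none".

(1) gcd(8, 7) = 1  ✔
(2) abs(7 - 9) = 2  ✔
(3) s=3, r=9, q=13; 1 of them equals 9  ✔
(4) s = 3 is odd  ✔
(5) abs(2 - 8) = 6  ✔
(6) abs(13 - 8) = 5  ✔
(7) 4s + 3r = 4(3) + 3(9) = 39  ✔
(8) w = 8, u = 7; 8 > 7 (want ≤)  ✘

Constraint 8 is violated.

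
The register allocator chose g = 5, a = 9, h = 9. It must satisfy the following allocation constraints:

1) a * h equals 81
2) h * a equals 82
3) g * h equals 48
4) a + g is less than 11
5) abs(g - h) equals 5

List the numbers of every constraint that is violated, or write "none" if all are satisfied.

1) a * h = 9 * 9 = 81  holds
2) h * a = 9 * 9 = 81, not 82  fails
3) g * h = 5 * 9 = 45, not 48  fails
4) a + g = 9 + 5 = 14; 14 ≥ 11, bound 11 not met  fails
5) abs(5 - 9) = 4, not 5  fails

Constraints 2, 3, 4, 5 are violated.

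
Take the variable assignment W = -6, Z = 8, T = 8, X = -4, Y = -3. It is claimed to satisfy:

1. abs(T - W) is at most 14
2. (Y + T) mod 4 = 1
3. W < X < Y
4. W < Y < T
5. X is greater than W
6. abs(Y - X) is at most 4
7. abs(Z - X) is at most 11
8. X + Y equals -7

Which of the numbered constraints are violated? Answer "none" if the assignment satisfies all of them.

Violated: 7.

1. abs(8 - (-6)) = 14; 14 ≤ 14 — holds.
2. Y + T = 5; 5 mod 4 = 1 — holds.
3. values -6 < -4 < -3 — holds.
4. values -6 < -3 < 8 — holds.
5. X = -4, W = -6; -4 > -6 — holds.
6. abs(-3 - (-4)) = 1; 1 ≤ 4 — holds.
7. abs(8 - (-4)) = 12; 12 > 11, exceeds bound 11 — fails.
8. X + Y = -4 + (-3) = -7 — holds.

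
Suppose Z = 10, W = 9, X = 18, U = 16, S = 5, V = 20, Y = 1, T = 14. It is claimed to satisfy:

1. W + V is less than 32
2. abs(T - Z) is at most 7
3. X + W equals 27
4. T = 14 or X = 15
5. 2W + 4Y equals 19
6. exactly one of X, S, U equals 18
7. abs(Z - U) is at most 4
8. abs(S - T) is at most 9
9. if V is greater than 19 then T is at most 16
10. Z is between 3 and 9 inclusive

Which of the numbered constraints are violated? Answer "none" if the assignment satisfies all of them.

1. W + V = 9 + 20 = 29; 29 < 32  OK
2. abs(14 - 10) = 4; 4 ≤ 7  OK
3. X + W = 18 + 9 = 27  OK
4. T = 14 = 14 (first disjunct)  OK
5. 2W + 4Y = 2(9) + 4(1) = 22, not 19  FAIL
6. X=18, S=5, U=16; 1 of them equals 18  OK
7. abs(10 - 16) = 6; 6 > 4, exceeds bound 4  FAIL
8. abs(5 - 14) = 9; 9 ≤ 9  OK
9. V = 20 > 19, so we need T ≤ 16; T = 14 ≤ 16  OK
10. Z = 10 is outside [3, 9]  FAIL

Constraints 5, 7, and 10 are violated.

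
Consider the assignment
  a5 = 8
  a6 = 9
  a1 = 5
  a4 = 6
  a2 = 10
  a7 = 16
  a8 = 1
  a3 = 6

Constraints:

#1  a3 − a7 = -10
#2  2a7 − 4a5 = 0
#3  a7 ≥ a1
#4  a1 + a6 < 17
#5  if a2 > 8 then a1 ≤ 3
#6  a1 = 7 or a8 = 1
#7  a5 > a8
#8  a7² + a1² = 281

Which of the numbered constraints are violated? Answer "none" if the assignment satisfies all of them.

Constraint 5 is violated.

#1 a3 − a7 = 6 − 16 = -10 — holds.
#2 2a7 − 4a5 = 2(16) − 4(8) = 0 — holds.
#3 a7 = 16, a1 = 5; 16 ≥ 5 — holds.
#4 a1 + a6 = 5 + 9 = 14; 14 < 17 — holds.
#5 a2 = 10 > 8, so we need a1 ≤ 3; but a1 = 5 > 3 — does not hold.
#6 a1 = 5 ≠ 7, but a8 = 1 = 1 (second disjunct) — holds.
#7 a5 = 8, a8 = 1; 8 > 1 — holds.
#8 a7² + a1² = 16² + 5² = 256 + 25 = 281 — holds.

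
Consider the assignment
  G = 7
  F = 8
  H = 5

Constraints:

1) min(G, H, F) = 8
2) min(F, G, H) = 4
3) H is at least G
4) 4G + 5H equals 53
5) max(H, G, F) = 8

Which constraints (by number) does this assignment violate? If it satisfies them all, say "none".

Constraints 1, 2, and 3 do not hold.

1) min(7, 5, 8) = 5, not 8  fails
2) min(8, 7, 5) = 5, not 4  fails
3) H = 5, G = 7; 5 < 7 (want ≥)  fails
4) 4G + 5H = 4(7) + 5(5) = 53  holds
5) max(5, 7, 8) = 8  holds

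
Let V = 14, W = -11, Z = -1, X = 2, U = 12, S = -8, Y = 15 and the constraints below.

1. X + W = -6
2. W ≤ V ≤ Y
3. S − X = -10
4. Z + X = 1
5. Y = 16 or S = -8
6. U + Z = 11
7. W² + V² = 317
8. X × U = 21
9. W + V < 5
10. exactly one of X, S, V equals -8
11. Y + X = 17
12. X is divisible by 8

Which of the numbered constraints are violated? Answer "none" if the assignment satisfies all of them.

1. X + W = 2 + (-11) = -9, not -6 — fails.
2. values -11 ≤ 14 ≤ 15 — holds.
3. S − X = -8 − 2 = -10 — holds.
4. Z + X = -1 + 2 = 1 — holds.
5. Y = 15 ≠ 16, but S = -8 = -8 (second disjunct) — holds.
6. U + Z = 12 + (-1) = 11 — holds.
7. W² + V² = (-11)² + 14² = 121 + 196 = 317 — holds.
8. X × U = 2 × 12 = 24, not 21 — fails.
9. W + V = -11 + 14 = 3; 3 < 5 — holds.
10. X=2, S=-8, V=14; 1 of them equals -8 — holds.
11. Y + X = 15 + 2 = 17 — holds.
12. 2 = 8×0 + 2, so 8 does not divide 2 — fails.

No — constraints 1, 8, 12 are not satisfied.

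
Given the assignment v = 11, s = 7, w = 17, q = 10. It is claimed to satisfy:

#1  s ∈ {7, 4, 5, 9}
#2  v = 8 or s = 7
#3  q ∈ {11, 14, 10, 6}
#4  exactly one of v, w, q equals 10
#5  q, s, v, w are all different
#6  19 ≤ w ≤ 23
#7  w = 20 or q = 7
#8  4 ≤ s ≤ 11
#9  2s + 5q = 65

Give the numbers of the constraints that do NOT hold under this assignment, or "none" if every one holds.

#1 s = 7 is in {7, 4, 5, 9}  yes
#2 v = 11 ≠ 8, but s = 7 = 7 (second disjunct)  yes
#3 q = 10 is in {11, 14, 10, 6}  yes
#4 v=11, w=17, q=10; 1 of them equals 10  yes
#5 values 10, 7, 11, 17 are pairwise distinct  yes
#6 w = 17 is outside [19, 23]  no
#7 w = 17 ≠ 20 and q = 10 ≠ 7; both disjuncts false  no
#8 s = 7 lies in [4, 11]  yes
#9 2s + 5q = 2(7) + 5(10) = 64, not 65  no

Constraints 6, 7, 9 do not hold.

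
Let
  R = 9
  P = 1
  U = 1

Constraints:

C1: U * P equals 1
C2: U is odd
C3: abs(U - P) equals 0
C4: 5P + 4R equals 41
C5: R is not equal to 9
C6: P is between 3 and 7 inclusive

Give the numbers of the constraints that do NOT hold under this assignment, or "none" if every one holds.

C1: U * P = 1 * 1 = 1  ✓
C2: U = 1 is odd  ✓
C3: abs(1 - 1) = 0  ✓
C4: 5P + 4R = 5(1) + 4(9) = 41  ✓
C5: R = 9, but 9 is required to differ  ✗
C6: P = 1 is outside [3, 7]  ✗

Constraints 5 and 6 do not hold.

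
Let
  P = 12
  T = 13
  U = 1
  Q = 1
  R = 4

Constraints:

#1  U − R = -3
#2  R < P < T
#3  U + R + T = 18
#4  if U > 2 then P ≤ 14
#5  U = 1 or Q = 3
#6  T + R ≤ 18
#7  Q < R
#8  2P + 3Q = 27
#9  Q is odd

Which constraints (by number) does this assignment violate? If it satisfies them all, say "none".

None — every constraint holds.

#1 U − R = 1 − 4 = -3 — OK.
#2 values 4 < 12 < 13 — OK.
#3 U + R + T = 1 + 4 + 13 = 18 — OK.
#4 U = 1, not > 2; antecedent false, conditional vacuously true — OK.
#5 U = 1 = 1 (first disjunct) — OK.
#6 T + R = 13 + 4 = 17; 17 ≤ 18 — OK.
#7 Q = 1, R = 4; 1 < 4 — OK.
#8 2P + 3Q = 2(12) + 3(1) = 27 — OK.
#9 Q = 1 is odd — OK.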